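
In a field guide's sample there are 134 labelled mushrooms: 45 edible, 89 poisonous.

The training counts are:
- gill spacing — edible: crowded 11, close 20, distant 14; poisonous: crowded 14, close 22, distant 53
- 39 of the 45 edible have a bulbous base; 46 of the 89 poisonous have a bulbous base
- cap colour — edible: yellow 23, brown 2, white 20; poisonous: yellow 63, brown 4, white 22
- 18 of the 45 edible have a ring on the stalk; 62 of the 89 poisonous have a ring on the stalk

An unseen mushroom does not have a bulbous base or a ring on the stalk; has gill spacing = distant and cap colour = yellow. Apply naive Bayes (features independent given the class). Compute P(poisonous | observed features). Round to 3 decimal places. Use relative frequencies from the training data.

0.906

edible: (45/134) × (14/45) × (6/45) × (23/45) × (27/45) ≈ 0.00427197
poisonous: (89/134) × (53/89) × (43/89) × (63/89) × (27/89) ≈ 0.0410368
P(poisonous | x) = 0.0410368 / 0.04530877 ≈ 0.906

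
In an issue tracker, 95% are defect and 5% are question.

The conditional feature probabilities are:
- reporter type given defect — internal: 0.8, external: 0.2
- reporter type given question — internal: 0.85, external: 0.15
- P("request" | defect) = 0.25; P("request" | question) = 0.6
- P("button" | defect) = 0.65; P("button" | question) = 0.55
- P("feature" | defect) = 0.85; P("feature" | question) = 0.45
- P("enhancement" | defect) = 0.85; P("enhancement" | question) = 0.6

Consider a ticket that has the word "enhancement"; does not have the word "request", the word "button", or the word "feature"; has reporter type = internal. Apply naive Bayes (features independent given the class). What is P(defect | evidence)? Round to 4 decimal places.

0.9097

defect: 0.95 × 0.8 × (1−0.25) × (1−0.65) × (1−0.85) × 0.85 = 0.02543625
question: 0.05 × 0.85 × (1−0.6) × (1−0.55) × (1−0.45) × 0.6 = 0.0025245
P(defect | x) = 0.02543625 / 0.02796075 ≈ 0.9097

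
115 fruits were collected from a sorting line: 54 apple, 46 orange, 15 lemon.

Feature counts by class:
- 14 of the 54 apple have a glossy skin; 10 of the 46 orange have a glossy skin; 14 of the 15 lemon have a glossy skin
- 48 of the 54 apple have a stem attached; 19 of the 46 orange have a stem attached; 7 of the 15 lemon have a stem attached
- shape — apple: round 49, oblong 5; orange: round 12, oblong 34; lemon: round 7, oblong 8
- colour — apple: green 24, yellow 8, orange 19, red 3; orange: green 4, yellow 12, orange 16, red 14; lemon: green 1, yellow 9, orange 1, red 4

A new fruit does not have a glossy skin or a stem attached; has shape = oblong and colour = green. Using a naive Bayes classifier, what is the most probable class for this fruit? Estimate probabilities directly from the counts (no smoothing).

apple: (54/115) × (40/54) × (6/54) × (5/54) × (24/54) ≈ 0.00159043
orange: (46/115) × (36/46) × (27/46) × (34/46) × (4/46) ≈ 0.0118096
lemon: (15/115) × (1/15) × (8/15) × (8/15) × (1/15) ≈ 0.000164895
Highest score → orange.

orange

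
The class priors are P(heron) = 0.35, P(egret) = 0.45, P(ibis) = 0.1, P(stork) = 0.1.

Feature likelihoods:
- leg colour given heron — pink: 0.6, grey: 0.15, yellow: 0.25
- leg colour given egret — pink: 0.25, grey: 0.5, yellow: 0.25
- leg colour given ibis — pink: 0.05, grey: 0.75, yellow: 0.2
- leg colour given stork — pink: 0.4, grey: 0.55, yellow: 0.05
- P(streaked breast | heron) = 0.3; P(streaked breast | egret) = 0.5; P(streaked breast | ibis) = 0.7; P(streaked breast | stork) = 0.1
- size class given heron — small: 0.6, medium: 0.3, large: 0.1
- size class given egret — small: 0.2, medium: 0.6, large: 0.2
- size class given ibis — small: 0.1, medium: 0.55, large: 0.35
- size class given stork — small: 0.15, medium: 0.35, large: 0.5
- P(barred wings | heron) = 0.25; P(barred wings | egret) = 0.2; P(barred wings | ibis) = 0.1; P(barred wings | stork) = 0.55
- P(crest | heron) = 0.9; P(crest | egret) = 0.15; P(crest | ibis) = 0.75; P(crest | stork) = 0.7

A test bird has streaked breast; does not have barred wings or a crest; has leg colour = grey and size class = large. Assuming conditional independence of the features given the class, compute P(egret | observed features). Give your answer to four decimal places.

heron: 0.35 × 0.15 × 0.3 × 0.1 × (1−0.25) × (1−0.9) = 0.000118125
egret: 0.45 × 0.5 × 0.5 × 0.2 × (1−0.2) × (1−0.15) = 0.0153
ibis: 0.1 × 0.75 × 0.7 × 0.35 × (1−0.1) × (1−0.75) = 0.004134375
stork: 0.1 × 0.55 × 0.1 × 0.5 × (1−0.55) × (1−0.7) = 0.00037125
P(egret | x) = 0.0153 / 0.01992375 ≈ 0.7679

0.7679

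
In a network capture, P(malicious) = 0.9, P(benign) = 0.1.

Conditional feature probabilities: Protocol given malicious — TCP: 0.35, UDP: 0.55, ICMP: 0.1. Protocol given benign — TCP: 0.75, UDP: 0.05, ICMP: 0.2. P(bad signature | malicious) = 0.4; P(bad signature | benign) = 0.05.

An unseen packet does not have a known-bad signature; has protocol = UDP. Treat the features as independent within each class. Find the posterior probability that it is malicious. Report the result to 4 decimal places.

malicious: 0.9 × 0.55 × (1−0.4) = 0.297
benign: 0.1 × 0.05 × (1−0.05) = 0.00475
P(malicious | x) = 0.297 / 0.30175 ≈ 0.9843

0.9843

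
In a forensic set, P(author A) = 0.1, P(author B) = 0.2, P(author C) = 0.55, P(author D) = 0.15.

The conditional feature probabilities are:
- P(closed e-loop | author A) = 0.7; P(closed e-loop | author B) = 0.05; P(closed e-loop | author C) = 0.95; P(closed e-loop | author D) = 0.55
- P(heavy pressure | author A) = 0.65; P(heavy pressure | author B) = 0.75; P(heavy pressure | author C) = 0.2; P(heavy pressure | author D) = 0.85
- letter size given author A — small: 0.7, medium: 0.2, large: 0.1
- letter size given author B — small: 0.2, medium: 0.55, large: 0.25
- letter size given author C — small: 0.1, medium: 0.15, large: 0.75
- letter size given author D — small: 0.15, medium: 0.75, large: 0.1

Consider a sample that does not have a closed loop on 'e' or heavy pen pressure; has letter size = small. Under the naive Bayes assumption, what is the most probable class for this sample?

author A: 0.1 × (1−0.7) × (1−0.65) × 0.7 = 0.00735
author B: 0.2 × (1−0.05) × (1−0.75) × 0.2 = 0.0095
author C: 0.55 × (1−0.95) × (1−0.2) × 0.1 = 0.0022
author D: 0.15 × (1−0.55) × (1−0.85) × 0.15 = 0.00151875
Highest score → author B.

author B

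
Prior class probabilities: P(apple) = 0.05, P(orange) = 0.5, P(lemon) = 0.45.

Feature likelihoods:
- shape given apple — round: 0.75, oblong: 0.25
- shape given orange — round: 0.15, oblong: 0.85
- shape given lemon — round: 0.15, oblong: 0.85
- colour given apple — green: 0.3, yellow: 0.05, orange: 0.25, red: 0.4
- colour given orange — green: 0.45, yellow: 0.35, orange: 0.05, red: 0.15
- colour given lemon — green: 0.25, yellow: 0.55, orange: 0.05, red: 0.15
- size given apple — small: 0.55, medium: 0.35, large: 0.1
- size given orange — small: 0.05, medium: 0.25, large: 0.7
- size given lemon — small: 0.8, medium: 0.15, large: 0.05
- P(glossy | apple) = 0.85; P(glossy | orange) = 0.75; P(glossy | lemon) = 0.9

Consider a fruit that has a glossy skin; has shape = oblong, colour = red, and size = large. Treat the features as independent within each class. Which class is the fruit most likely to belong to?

orange

apple: 0.05 × 0.25 × 0.4 × 0.1 × 0.85 = 0.000425
orange: 0.5 × 0.85 × 0.15 × 0.7 × 0.75 = 0.03346875
lemon: 0.45 × 0.85 × 0.15 × 0.05 × 0.9 = 0.002581875
Highest score → orange.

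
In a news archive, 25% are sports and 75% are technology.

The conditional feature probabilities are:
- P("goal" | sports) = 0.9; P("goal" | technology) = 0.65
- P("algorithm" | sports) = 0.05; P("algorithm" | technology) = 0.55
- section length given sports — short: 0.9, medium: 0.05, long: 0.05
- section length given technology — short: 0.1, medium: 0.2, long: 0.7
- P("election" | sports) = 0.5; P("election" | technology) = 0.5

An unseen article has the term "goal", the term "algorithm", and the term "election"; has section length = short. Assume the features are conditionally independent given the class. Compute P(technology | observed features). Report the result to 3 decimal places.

0.726

sports: 0.25 × 0.9 × 0.05 × 0.9 × 0.5 = 0.0050625
technology: 0.75 × 0.65 × 0.55 × 0.1 × 0.5 = 0.01340625
P(technology | x) = 0.01340625 / 0.01846875 ≈ 0.726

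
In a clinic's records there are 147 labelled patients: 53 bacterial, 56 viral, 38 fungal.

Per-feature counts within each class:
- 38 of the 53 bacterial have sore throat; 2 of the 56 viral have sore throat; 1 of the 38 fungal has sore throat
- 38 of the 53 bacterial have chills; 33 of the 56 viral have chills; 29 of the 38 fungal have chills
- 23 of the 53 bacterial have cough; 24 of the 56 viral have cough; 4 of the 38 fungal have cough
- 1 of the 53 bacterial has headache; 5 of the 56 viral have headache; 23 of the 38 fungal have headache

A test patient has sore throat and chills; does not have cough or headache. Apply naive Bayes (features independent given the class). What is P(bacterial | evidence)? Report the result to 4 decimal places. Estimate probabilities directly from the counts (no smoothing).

bacterial: (53/147) × (38/53) × (38/53) × (30/53) × (52/53) ≈ 0.102931
viral: (56/147) × (2/56) × (33/56) × (32/56) × (51/56) ≈ 0.00417237
fungal: (38/147) × (1/38) × (29/38) × (34/38) × (15/38) ≈ 0.00183358
P(bacterial | x) = 0.102931 / 0.10893695 ≈ 0.9449

0.9449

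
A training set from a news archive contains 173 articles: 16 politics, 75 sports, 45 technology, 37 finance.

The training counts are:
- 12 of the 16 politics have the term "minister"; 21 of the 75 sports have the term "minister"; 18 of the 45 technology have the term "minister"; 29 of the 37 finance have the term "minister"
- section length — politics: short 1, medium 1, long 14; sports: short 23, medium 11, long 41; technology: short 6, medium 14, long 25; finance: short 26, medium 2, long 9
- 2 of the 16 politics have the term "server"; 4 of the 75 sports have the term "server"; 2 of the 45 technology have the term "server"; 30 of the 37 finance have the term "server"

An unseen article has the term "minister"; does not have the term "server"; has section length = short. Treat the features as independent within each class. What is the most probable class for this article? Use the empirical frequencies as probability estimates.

politics: (16/173) × (12/16) × (1/16) × (14/16) ≈ 0.00379335
sports: (75/173) × (21/75) × (23/75) × (71/75) ≈ 0.0352401
technology: (45/173) × (18/45) × (6/45) × (43/45) ≈ 0.0132563
finance: (37/173) × (29/37) × (26/37) × (7/37) ≈ 0.0222854
Highest score → sports.

sports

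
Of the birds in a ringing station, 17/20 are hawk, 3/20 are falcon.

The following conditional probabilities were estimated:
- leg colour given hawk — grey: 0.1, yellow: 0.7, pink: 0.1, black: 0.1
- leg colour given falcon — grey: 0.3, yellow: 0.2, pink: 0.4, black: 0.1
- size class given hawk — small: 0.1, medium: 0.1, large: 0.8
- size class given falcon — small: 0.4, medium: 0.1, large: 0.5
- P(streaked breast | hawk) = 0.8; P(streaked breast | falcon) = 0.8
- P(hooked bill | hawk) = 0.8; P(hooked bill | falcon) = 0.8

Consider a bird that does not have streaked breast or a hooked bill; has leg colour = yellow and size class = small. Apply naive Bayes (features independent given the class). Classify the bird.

hawk

hawk: 0.85 × 0.7 × 0.1 × (1−0.8) × (1−0.8) = 0.00238
falcon: 0.15 × 0.2 × 0.4 × (1−0.8) × (1−0.8) = 0.00048
Highest score → hawk.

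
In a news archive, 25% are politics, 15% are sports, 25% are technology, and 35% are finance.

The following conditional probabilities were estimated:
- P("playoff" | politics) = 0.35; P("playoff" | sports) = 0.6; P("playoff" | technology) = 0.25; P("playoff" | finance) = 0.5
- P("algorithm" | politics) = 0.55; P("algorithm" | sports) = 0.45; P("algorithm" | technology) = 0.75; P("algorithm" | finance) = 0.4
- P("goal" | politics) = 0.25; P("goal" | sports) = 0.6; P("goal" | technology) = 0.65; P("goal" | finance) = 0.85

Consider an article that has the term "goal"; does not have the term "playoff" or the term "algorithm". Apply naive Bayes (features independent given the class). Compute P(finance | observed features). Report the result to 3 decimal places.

politics: 0.25 × (1−0.35) × (1−0.55) × 0.25 = 0.01828125
sports: 0.15 × (1−0.6) × (1−0.45) × 0.6 = 0.0198
technology: 0.25 × (1−0.25) × (1−0.75) × 0.65 = 0.03046875
finance: 0.35 × (1−0.5) × (1−0.4) × 0.85 = 0.08925
P(finance | x) = 0.08925 / 0.1578 ≈ 0.566

0.566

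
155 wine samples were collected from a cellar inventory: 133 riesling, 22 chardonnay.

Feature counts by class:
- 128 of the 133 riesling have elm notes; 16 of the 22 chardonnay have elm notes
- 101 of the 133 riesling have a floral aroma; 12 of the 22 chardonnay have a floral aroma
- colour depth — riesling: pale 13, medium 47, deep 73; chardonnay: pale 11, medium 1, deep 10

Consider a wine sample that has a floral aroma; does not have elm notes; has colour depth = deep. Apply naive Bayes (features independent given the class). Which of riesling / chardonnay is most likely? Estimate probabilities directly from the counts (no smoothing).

riesling

riesling: (133/155) × (5/133) × (101/133) × (73/133) ≈ 0.0134456
chardonnay: (22/155) × (6/22) × (12/22) × (10/22) ≈ 0.00959744
Highest score → riesling.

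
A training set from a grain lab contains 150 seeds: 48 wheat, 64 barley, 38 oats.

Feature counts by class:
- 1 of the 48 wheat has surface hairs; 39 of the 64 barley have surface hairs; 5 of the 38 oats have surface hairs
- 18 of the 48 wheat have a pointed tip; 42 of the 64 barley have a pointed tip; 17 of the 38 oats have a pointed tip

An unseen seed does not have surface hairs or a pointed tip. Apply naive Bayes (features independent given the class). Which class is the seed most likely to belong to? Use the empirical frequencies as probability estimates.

wheat

wheat: (48/150) × (47/48) × (30/48) ≈ 0.195833
barley: (64/150) × (25/64) × (22/64) ≈ 0.0572917
oats: (38/150) × (33/38) × (21/38) ≈ 0.121579
Highest score → wheat.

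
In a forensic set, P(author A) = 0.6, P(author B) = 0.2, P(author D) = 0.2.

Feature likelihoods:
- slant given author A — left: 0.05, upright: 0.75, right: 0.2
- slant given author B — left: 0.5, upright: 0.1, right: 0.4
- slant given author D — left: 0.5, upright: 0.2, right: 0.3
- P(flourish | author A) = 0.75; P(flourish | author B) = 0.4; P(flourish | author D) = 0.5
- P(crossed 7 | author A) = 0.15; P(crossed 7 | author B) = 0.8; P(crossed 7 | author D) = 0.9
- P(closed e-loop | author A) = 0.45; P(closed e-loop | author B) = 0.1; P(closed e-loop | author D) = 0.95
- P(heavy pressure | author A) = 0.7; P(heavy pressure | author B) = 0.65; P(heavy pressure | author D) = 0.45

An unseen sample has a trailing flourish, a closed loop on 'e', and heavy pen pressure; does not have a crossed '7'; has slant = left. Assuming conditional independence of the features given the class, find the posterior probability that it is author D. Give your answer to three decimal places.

author A: 0.6 × 0.05 × 0.75 × (1−0.15) × 0.45 × 0.7 = 0.006024375
author B: 0.2 × 0.5 × 0.4 × (1−0.8) × 0.1 × 0.65 = 0.00052
author D: 0.2 × 0.5 × 0.5 × (1−0.9) × 0.95 × 0.45 = 0.0021375
P(author D | x) = 0.0021375 / 0.008681875 ≈ 0.246

0.246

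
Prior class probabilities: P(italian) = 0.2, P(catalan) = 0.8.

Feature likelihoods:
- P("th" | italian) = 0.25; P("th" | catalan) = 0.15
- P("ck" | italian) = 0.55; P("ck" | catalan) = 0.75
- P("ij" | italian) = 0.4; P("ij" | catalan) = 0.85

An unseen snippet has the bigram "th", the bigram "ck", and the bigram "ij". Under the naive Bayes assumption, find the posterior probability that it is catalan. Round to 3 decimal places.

0.874

italian: 0.2 × 0.25 × 0.55 × 0.4 = 0.011
catalan: 0.8 × 0.15 × 0.75 × 0.85 = 0.0765
P(catalan | x) = 0.0765 / 0.0875 ≈ 0.874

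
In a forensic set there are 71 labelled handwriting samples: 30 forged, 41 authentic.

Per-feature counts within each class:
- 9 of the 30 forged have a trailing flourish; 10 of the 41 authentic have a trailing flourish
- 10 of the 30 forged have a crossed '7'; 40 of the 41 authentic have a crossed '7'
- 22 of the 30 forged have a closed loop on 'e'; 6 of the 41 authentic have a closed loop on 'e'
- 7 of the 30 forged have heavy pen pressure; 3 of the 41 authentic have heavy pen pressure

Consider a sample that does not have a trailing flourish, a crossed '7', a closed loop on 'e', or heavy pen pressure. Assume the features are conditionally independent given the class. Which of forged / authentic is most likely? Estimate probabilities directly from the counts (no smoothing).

forged

forged: (30/71) × (21/30) × (20/30) × (8/30) × (23/30) ≈ 0.040313
authentic: (41/71) × (31/41) × (1/41) × (35/41) × (38/41) ≈ 0.00842565
Highest score → forged.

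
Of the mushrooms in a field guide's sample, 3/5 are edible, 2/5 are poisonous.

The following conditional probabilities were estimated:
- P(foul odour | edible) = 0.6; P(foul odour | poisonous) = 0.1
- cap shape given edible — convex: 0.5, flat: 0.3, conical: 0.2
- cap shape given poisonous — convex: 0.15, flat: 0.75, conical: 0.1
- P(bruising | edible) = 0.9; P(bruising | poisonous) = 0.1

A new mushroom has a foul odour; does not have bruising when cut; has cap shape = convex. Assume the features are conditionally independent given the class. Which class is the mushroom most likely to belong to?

edible

edible: 0.6 × 0.6 × 0.5 × (1−0.9) = 0.018
poisonous: 0.4 × 0.1 × 0.15 × (1−0.1) = 0.0054
Highest score → edible.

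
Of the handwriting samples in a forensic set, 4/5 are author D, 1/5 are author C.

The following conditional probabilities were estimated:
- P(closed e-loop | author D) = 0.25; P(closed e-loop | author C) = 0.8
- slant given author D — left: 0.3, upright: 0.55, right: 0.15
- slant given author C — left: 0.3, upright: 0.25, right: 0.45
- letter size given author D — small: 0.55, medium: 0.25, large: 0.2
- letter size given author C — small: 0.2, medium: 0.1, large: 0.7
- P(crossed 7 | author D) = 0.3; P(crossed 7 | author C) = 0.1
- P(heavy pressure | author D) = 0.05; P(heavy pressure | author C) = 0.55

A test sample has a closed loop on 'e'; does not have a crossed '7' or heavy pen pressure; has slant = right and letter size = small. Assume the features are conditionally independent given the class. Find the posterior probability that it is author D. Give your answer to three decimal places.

0.653

author D: 0.8 × 0.25 × 0.15 × 0.55 × (1−0.3) × (1−0.05) = 0.0109725
author C: 0.2 × 0.8 × 0.45 × 0.2 × (1−0.1) × (1−0.55) = 0.005832
P(author D | x) = 0.0109725 / 0.0168045 ≈ 0.653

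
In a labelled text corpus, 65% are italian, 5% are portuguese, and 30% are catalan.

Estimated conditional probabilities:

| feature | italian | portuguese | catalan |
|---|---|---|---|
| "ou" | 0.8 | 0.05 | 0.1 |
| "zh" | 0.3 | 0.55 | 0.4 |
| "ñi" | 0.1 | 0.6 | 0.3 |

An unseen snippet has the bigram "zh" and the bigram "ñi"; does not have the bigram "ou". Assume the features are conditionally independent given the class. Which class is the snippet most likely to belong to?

catalan

italian: 0.65 × (1−0.8) × 0.3 × 0.1 = 0.0039
portuguese: 0.05 × (1−0.05) × 0.55 × 0.6 = 0.015675
catalan: 0.3 × (1−0.1) × 0.4 × 0.3 = 0.0324
Highest score → catalan.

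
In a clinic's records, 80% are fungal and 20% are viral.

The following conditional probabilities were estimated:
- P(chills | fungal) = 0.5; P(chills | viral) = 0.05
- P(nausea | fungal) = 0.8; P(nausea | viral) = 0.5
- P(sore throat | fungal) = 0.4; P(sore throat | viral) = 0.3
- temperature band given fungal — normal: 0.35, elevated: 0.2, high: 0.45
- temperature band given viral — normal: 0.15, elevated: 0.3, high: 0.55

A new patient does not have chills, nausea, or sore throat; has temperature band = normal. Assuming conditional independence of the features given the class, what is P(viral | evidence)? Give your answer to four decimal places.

0.3725

fungal: 0.8 × (1−0.5) × (1−0.8) × (1−0.4) × 0.35 = 0.0168
viral: 0.2 × (1−0.05) × (1−0.5) × (1−0.3) × 0.15 = 0.009975
P(viral | x) = 0.009975 / 0.026775 ≈ 0.3725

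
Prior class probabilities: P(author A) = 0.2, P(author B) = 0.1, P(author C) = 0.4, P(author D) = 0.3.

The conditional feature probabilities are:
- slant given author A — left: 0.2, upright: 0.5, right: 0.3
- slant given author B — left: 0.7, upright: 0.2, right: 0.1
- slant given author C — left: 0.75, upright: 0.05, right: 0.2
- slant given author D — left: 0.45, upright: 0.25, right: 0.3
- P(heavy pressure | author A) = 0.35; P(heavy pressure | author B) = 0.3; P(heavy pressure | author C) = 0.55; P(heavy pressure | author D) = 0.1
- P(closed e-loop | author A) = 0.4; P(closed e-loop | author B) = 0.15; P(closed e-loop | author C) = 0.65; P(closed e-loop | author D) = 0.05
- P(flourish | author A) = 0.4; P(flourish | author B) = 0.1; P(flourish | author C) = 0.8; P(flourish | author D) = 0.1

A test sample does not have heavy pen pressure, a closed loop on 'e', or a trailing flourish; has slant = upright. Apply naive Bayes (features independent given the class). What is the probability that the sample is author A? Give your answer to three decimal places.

0.253

author A: 0.2 × 0.5 × (1−0.35) × (1−0.4) × (1−0.4) = 0.0234
author B: 0.1 × 0.2 × (1−0.3) × (1−0.15) × (1−0.1) = 0.01071
author C: 0.4 × 0.05 × (1−0.55) × (1−0.65) × (1−0.8) = 0.00063
author D: 0.3 × 0.25 × (1−0.1) × (1−0.05) × (1−0.1) = 0.0577125
P(author A | x) = 0.0234 / 0.0924525 ≈ 0.253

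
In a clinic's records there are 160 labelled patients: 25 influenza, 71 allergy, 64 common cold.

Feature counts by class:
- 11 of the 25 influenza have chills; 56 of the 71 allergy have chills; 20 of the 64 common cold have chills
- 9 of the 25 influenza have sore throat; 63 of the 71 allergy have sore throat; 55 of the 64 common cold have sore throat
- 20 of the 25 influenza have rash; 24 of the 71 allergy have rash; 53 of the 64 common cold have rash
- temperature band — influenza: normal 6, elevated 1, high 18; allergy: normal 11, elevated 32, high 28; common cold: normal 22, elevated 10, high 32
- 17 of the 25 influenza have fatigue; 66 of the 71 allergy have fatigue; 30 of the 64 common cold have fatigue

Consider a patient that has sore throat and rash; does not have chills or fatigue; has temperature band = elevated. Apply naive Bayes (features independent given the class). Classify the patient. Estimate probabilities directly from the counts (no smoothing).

influenza: (25/160) × (14/25) × (9/25) × (20/25) × (1/25) × (8/25) = 0.00032256
allergy: (71/160) × (15/71) × (63/71) × (24/71) × (32/71) × (5/71) ≈ 0.000892503
common cold: (64/160) × (44/64) × (55/64) × (53/64) × (10/64) × (34/64) ≈ 0.0162454
Highest score → common cold.

common cold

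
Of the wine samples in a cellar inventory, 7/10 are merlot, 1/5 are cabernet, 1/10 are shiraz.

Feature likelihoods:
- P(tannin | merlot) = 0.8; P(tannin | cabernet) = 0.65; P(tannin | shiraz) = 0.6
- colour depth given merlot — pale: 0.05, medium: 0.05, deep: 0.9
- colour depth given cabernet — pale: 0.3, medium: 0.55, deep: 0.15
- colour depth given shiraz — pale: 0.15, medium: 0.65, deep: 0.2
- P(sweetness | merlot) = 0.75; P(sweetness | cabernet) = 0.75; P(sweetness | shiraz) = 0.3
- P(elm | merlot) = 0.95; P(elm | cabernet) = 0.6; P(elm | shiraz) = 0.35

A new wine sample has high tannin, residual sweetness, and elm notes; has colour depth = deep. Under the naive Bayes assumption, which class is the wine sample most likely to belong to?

merlot

merlot: 0.7 × 0.8 × 0.9 × 0.75 × 0.95 = 0.3591
cabernet: 0.2 × 0.65 × 0.15 × 0.75 × 0.6 = 0.008775
shiraz: 0.1 × 0.6 × 0.2 × 0.3 × 0.35 = 0.00126
Highest score → merlot.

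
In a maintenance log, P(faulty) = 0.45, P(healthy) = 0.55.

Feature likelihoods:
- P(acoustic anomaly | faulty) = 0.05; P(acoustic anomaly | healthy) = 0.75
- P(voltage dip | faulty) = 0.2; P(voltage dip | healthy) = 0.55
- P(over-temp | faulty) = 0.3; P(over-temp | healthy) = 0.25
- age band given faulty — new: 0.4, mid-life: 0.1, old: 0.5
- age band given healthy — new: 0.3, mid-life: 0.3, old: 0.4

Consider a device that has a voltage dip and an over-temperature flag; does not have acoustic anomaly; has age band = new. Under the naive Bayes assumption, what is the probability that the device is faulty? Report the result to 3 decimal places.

0.644

faulty: 0.45 × (1−0.05) × 0.2 × 0.3 × 0.4 = 0.01026
healthy: 0.55 × (1−0.75) × 0.55 × 0.25 × 0.3 = 0.005671875
P(faulty | x) = 0.01026 / 0.015931875 ≈ 0.644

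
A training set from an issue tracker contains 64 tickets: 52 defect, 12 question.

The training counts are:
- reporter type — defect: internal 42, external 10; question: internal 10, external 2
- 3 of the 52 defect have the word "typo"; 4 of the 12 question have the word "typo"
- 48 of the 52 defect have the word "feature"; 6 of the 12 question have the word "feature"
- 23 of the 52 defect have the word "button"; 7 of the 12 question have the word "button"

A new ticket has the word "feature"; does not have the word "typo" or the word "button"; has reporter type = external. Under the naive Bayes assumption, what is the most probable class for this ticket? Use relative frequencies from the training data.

defect

defect: (52/64) × (10/52) × (49/52) × (48/52) × (29/52) ≈ 0.0757958
question: (12/64) × (2/12) × (8/12) × (6/12) × (5/12) ≈ 0.00434028
Highest score → defect.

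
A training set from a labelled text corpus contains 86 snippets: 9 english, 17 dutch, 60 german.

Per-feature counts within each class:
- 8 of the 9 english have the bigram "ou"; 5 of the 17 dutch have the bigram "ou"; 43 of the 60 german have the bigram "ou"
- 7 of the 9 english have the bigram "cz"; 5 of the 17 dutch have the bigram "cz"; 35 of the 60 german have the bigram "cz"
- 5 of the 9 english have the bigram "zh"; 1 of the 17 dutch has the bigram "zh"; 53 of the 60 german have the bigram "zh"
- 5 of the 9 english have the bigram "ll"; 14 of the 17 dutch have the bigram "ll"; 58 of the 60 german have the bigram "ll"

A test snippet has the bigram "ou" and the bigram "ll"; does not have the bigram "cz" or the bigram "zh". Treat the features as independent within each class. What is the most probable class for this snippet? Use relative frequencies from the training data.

english: (9/86) × (8/9) × (2/9) × (4/9) × (5/9) ≈ 0.00510416
dutch: (17/86) × (5/17) × (12/17) × (16/17) × (14/17) ≈ 0.0318093
german: (60/86) × (43/60) × (25/60) × (7/60) × (58/60) ≈ 0.0234954
Highest score → dutch.

dutch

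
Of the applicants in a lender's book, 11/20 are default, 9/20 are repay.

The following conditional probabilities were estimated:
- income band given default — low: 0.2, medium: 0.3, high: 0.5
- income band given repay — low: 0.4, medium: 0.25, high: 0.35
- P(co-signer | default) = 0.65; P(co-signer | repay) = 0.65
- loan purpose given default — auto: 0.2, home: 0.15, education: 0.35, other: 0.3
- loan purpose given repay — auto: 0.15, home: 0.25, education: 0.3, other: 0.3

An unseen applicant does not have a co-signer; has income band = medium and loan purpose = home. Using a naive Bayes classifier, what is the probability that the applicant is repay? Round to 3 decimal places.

default: 0.55 × 0.3 × (1−0.65) × 0.15 = 0.0086625
repay: 0.45 × 0.25 × (1−0.65) × 0.25 = 0.00984375
P(repay | x) = 0.00984375 / 0.01850625 ≈ 0.532

0.532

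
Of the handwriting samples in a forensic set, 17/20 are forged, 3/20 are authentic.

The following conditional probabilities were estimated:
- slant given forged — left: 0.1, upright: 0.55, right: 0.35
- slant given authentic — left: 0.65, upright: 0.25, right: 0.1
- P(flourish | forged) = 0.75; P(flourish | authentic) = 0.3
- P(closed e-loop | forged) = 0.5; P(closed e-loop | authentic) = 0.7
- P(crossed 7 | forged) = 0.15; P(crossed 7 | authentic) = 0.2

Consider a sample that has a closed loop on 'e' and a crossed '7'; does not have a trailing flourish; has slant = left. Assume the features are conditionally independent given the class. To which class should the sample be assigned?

authentic

forged: 0.85 × 0.1 × (1−0.75) × 0.5 × 0.15 = 0.00159375
authentic: 0.15 × 0.65 × (1−0.3) × 0.7 × 0.2 = 0.009555
Highest score → authentic.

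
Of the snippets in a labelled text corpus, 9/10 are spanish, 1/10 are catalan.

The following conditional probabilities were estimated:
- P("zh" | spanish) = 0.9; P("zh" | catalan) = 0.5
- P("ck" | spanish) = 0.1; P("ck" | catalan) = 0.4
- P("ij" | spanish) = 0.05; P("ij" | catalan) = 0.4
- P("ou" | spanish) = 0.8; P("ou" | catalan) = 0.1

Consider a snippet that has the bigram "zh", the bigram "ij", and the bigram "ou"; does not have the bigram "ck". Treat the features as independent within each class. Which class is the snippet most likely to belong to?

spanish: 0.9 × 0.9 × (1−0.1) × 0.05 × 0.8 = 0.02916
catalan: 0.1 × 0.5 × (1−0.4) × 0.4 × 0.1 = 0.0012
Highest score → spanish.

spanish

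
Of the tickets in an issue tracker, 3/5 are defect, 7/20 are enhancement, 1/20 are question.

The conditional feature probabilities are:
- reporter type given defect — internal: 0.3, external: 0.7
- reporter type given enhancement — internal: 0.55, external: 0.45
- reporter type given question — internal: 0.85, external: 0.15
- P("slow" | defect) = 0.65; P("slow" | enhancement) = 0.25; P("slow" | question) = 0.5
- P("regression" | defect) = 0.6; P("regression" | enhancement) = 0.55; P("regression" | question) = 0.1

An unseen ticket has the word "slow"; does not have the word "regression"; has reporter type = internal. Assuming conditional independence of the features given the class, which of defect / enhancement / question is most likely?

defect: 0.6 × 0.3 × 0.65 × (1−0.6) = 0.0468
enhancement: 0.35 × 0.55 × 0.25 × (1−0.55) = 0.02165625
question: 0.05 × 0.85 × 0.5 × (1−0.1) = 0.019125
Highest score → defect.

defect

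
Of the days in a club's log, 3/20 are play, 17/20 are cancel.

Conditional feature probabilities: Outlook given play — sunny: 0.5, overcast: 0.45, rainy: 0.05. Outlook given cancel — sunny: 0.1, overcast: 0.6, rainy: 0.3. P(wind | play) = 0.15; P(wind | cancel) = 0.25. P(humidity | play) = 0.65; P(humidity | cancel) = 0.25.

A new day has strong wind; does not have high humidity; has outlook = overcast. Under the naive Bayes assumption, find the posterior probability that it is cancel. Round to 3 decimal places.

play: 0.15 × 0.45 × 0.15 × (1−0.65) = 0.00354375
cancel: 0.85 × 0.6 × 0.25 × (1−0.25) = 0.095625
P(cancel | x) = 0.095625 / 0.09916875 ≈ 0.964

0.964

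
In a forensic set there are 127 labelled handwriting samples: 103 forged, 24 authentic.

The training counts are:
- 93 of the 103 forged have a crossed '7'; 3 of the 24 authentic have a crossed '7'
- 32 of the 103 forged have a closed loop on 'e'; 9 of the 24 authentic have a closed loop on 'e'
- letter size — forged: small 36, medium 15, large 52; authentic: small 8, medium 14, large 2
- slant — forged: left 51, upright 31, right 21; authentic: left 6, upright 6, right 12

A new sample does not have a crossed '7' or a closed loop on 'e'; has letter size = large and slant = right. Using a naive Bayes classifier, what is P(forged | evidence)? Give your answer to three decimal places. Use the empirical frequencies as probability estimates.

forged: (103/127) × (10/103) × (71/103) × (52/103) × (21/103) ≈ 0.00558683
authentic: (24/127) × (21/24) × (15/24) × (2/24) × (12/24) ≈ 0.0043061
P(forged | x) = 0.00558683 / 0.00989293 ≈ 0.565

0.565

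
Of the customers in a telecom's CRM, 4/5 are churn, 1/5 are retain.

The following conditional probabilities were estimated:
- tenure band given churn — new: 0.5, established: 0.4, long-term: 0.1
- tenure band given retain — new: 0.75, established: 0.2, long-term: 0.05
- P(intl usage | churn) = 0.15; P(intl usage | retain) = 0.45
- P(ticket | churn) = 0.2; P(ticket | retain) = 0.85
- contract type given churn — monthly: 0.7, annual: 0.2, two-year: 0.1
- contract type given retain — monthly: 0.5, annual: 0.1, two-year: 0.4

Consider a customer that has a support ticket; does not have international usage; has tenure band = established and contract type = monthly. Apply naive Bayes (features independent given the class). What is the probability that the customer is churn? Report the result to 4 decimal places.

0.8029

churn: 0.8 × 0.4 × (1−0.15) × 0.2 × 0.7 = 0.03808
retain: 0.2 × 0.2 × (1−0.45) × 0.85 × 0.5 = 0.00935
P(churn | x) = 0.03808 / 0.04743 ≈ 0.8029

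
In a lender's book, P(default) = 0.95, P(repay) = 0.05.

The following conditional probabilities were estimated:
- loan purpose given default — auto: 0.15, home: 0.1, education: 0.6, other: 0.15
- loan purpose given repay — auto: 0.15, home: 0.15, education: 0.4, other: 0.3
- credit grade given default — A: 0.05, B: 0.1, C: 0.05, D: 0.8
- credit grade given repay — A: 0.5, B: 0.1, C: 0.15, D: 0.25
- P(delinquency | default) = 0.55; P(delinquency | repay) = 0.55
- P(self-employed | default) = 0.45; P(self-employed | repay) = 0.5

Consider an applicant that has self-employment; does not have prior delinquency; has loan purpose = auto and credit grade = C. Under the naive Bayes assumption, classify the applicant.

default

default: 0.95 × 0.15 × 0.05 × (1−0.55) × 0.45 = 0.0014428125
repay: 0.05 × 0.15 × 0.15 × (1−0.55) × 0.5 = 0.000253125
Highest score → default.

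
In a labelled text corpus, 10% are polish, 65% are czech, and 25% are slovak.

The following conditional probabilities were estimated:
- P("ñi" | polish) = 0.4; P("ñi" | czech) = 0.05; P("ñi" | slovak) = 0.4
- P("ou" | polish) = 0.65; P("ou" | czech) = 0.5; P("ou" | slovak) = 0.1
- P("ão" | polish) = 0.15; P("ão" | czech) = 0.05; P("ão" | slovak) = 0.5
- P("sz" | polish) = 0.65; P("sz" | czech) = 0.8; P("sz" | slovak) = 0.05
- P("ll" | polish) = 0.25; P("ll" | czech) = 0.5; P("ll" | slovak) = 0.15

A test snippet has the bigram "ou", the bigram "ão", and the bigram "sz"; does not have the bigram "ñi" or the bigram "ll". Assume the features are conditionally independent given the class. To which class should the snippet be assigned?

czech

polish: 0.1 × (1−0.4) × 0.65 × 0.15 × 0.65 × (1−0.25) = 0.002851875
czech: 0.65 × (1−0.05) × 0.5 × 0.05 × 0.8 × (1−0.5) = 0.006175
slovak: 0.25 × (1−0.4) × 0.1 × 0.5 × 0.05 × (1−0.15) = 0.00031875
Highest score → czech.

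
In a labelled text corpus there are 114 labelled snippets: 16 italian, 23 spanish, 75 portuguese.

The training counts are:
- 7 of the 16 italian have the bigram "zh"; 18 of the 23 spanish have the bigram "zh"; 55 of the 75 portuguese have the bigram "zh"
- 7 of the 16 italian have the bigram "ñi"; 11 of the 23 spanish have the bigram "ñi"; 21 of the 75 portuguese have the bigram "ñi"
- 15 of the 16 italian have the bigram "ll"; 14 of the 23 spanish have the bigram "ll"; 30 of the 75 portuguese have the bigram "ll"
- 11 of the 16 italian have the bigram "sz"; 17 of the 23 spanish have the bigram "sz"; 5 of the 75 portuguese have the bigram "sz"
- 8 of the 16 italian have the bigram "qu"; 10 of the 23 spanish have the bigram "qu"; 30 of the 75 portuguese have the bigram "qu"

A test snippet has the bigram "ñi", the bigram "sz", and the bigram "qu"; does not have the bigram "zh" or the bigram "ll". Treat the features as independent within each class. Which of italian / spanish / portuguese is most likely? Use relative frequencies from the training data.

spanish

italian: (16/114) × (9/16) × (7/16) × (1/16) × (11/16) × (8/16) ≈ 0.000742059
spanish: (23/114) × (5/23) × (11/23) × (9/23) × (17/23) × (10/23) ≈ 0.00263778
portuguese: (75/114) × (20/75) × (21/75) × (45/75) × (5/75) × (30/75) ≈ 0.000785965
Highest score → spanish.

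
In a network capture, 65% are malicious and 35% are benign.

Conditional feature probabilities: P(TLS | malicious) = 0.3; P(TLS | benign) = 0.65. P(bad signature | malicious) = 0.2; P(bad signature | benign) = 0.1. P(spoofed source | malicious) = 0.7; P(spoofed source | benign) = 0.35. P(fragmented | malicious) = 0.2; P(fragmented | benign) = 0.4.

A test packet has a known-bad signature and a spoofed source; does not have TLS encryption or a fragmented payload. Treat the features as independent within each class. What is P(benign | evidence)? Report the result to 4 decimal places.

malicious: 0.65 × (1−0.3) × 0.2 × 0.7 × (1−0.2) = 0.05096
benign: 0.35 × (1−0.65) × 0.1 × 0.35 × (1−0.4) = 0.0025725
P(benign | x) = 0.0025725 / 0.0535325 ≈ 0.0481

0.0481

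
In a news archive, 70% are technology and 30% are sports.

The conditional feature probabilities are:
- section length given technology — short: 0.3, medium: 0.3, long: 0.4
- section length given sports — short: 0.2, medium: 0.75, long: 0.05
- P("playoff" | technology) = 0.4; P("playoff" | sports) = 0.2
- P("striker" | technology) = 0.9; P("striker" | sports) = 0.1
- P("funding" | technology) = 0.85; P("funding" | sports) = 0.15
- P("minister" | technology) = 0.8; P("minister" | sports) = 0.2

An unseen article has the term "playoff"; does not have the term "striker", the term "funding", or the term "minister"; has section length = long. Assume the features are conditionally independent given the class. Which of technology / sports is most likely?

sports

technology: 0.7 × 0.4 × 0.4 × (1−0.9) × (1−0.85) × (1−0.8) = 0.000336
sports: 0.3 × 0.05 × 0.2 × (1−0.1) × (1−0.15) × (1−0.2) = 0.001836
Highest score → sports.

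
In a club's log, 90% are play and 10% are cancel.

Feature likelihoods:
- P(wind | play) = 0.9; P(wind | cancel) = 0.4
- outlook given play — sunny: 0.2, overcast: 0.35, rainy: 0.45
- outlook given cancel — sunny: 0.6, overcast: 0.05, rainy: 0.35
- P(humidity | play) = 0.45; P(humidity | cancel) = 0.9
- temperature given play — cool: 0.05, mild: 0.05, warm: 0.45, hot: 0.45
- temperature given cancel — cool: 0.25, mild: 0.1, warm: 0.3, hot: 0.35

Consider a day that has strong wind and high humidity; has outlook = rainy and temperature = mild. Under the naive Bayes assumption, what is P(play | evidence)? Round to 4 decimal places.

play: 0.9 × 0.9 × 0.45 × 0.45 × 0.05 = 0.00820125
cancel: 0.1 × 0.4 × 0.35 × 0.9 × 0.1 = 0.00126
P(play | x) = 0.00820125 / 0.00946125 ≈ 0.8668

0.8668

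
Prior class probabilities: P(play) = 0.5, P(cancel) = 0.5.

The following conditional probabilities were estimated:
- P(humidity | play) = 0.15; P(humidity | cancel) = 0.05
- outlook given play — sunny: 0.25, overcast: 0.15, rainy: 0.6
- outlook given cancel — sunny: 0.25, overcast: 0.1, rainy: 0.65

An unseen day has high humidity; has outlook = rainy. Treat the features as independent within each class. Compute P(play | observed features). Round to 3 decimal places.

0.735

play: 0.5 × 0.15 × 0.6 = 0.045
cancel: 0.5 × 0.05 × 0.65 = 0.01625
P(play | x) = 0.045 / 0.06125 ≈ 0.735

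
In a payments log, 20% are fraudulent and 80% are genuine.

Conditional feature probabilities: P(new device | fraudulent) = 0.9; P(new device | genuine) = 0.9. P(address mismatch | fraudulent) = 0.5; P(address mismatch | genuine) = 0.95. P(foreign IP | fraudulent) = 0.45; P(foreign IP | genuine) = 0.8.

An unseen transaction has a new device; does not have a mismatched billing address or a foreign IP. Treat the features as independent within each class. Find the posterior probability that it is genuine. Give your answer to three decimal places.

0.127

fraudulent: 0.2 × 0.9 × (1−0.5) × (1−0.45) = 0.0495
genuine: 0.8 × 0.9 × (1−0.95) × (1−0.8) = 0.0072
P(genuine | x) = 0.0072 / 0.0567 ≈ 0.127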